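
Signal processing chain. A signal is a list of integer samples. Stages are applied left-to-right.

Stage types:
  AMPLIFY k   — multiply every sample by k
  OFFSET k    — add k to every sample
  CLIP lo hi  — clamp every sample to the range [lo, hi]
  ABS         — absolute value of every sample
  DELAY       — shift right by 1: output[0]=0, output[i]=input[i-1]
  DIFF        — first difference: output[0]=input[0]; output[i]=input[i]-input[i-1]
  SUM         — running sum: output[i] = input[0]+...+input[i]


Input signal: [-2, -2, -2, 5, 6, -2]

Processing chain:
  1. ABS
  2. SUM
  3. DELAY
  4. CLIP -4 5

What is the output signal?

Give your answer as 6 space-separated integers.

Answer: 0 2 4 5 5 5

Derivation:
Input: [-2, -2, -2, 5, 6, -2]
Stage 1 (ABS): |-2|=2, |-2|=2, |-2|=2, |5|=5, |6|=6, |-2|=2 -> [2, 2, 2, 5, 6, 2]
Stage 2 (SUM): sum[0..0]=2, sum[0..1]=4, sum[0..2]=6, sum[0..3]=11, sum[0..4]=17, sum[0..5]=19 -> [2, 4, 6, 11, 17, 19]
Stage 3 (DELAY): [0, 2, 4, 6, 11, 17] = [0, 2, 4, 6, 11, 17] -> [0, 2, 4, 6, 11, 17]
Stage 4 (CLIP -4 5): clip(0,-4,5)=0, clip(2,-4,5)=2, clip(4,-4,5)=4, clip(6,-4,5)=5, clip(11,-4,5)=5, clip(17,-4,5)=5 -> [0, 2, 4, 5, 5, 5]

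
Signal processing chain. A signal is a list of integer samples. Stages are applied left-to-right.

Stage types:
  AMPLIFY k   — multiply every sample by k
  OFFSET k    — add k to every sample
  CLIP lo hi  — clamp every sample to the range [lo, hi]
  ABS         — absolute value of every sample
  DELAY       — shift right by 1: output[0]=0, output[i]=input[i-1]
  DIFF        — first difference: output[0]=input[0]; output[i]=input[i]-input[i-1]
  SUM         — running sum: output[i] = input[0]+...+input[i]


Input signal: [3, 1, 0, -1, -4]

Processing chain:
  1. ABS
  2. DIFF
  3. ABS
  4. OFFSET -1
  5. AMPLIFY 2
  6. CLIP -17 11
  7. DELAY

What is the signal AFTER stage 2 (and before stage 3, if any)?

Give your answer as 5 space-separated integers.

Input: [3, 1, 0, -1, -4]
Stage 1 (ABS): |3|=3, |1|=1, |0|=0, |-1|=1, |-4|=4 -> [3, 1, 0, 1, 4]
Stage 2 (DIFF): s[0]=3, 1-3=-2, 0-1=-1, 1-0=1, 4-1=3 -> [3, -2, -1, 1, 3]

Answer: 3 -2 -1 1 3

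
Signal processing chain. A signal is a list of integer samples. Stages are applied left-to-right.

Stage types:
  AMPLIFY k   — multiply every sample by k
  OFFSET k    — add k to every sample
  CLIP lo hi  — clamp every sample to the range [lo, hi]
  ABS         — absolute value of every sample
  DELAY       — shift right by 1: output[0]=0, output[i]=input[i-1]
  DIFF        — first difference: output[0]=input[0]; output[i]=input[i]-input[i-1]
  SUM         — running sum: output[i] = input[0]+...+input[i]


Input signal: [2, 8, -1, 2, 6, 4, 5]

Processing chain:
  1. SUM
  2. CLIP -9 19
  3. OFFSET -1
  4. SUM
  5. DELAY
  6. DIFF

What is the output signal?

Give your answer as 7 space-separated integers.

Answer: 0 1 9 8 10 16 18

Derivation:
Input: [2, 8, -1, 2, 6, 4, 5]
Stage 1 (SUM): sum[0..0]=2, sum[0..1]=10, sum[0..2]=9, sum[0..3]=11, sum[0..4]=17, sum[0..5]=21, sum[0..6]=26 -> [2, 10, 9, 11, 17, 21, 26]
Stage 2 (CLIP -9 19): clip(2,-9,19)=2, clip(10,-9,19)=10, clip(9,-9,19)=9, clip(11,-9,19)=11, clip(17,-9,19)=17, clip(21,-9,19)=19, clip(26,-9,19)=19 -> [2, 10, 9, 11, 17, 19, 19]
Stage 3 (OFFSET -1): 2+-1=1, 10+-1=9, 9+-1=8, 11+-1=10, 17+-1=16, 19+-1=18, 19+-1=18 -> [1, 9, 8, 10, 16, 18, 18]
Stage 4 (SUM): sum[0..0]=1, sum[0..1]=10, sum[0..2]=18, sum[0..3]=28, sum[0..4]=44, sum[0..5]=62, sum[0..6]=80 -> [1, 10, 18, 28, 44, 62, 80]
Stage 5 (DELAY): [0, 1, 10, 18, 28, 44, 62] = [0, 1, 10, 18, 28, 44, 62] -> [0, 1, 10, 18, 28, 44, 62]
Stage 6 (DIFF): s[0]=0, 1-0=1, 10-1=9, 18-10=8, 28-18=10, 44-28=16, 62-44=18 -> [0, 1, 9, 8, 10, 16, 18]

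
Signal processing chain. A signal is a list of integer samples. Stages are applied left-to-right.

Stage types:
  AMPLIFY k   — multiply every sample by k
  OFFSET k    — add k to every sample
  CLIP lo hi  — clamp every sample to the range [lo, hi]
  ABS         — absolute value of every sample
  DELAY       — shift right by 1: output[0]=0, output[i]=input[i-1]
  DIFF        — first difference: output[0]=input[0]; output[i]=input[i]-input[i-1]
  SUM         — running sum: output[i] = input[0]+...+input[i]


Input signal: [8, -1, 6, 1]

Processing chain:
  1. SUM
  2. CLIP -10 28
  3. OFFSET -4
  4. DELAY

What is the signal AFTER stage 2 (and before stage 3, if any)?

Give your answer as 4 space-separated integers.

Input: [8, -1, 6, 1]
Stage 1 (SUM): sum[0..0]=8, sum[0..1]=7, sum[0..2]=13, sum[0..3]=14 -> [8, 7, 13, 14]
Stage 2 (CLIP -10 28): clip(8,-10,28)=8, clip(7,-10,28)=7, clip(13,-10,28)=13, clip(14,-10,28)=14 -> [8, 7, 13, 14]

Answer: 8 7 13 14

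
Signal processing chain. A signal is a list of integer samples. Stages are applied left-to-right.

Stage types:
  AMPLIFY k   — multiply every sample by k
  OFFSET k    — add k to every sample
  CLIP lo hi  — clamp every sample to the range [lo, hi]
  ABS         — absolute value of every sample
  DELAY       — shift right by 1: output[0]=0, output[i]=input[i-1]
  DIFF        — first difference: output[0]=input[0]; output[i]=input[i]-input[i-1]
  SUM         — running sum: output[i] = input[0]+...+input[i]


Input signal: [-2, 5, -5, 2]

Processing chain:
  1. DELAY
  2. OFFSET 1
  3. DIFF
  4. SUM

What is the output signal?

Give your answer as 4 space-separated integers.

Answer: 1 -1 6 -4

Derivation:
Input: [-2, 5, -5, 2]
Stage 1 (DELAY): [0, -2, 5, -5] = [0, -2, 5, -5] -> [0, -2, 5, -5]
Stage 2 (OFFSET 1): 0+1=1, -2+1=-1, 5+1=6, -5+1=-4 -> [1, -1, 6, -4]
Stage 3 (DIFF): s[0]=1, -1-1=-2, 6--1=7, -4-6=-10 -> [1, -2, 7, -10]
Stage 4 (SUM): sum[0..0]=1, sum[0..1]=-1, sum[0..2]=6, sum[0..3]=-4 -> [1, -1, 6, -4]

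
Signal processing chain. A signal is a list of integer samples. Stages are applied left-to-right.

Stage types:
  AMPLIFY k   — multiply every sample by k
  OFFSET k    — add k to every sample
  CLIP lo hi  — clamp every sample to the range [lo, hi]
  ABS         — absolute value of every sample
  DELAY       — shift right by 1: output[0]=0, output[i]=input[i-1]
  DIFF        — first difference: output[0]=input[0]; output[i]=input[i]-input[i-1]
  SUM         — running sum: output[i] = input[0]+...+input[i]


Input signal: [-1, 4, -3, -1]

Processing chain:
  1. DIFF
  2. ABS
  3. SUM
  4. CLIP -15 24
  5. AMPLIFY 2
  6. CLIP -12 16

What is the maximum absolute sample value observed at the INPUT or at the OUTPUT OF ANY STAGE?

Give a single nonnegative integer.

Input: [-1, 4, -3, -1] (max |s|=4)
Stage 1 (DIFF): s[0]=-1, 4--1=5, -3-4=-7, -1--3=2 -> [-1, 5, -7, 2] (max |s|=7)
Stage 2 (ABS): |-1|=1, |5|=5, |-7|=7, |2|=2 -> [1, 5, 7, 2] (max |s|=7)
Stage 3 (SUM): sum[0..0]=1, sum[0..1]=6, sum[0..2]=13, sum[0..3]=15 -> [1, 6, 13, 15] (max |s|=15)
Stage 4 (CLIP -15 24): clip(1,-15,24)=1, clip(6,-15,24)=6, clip(13,-15,24)=13, clip(15,-15,24)=15 -> [1, 6, 13, 15] (max |s|=15)
Stage 5 (AMPLIFY 2): 1*2=2, 6*2=12, 13*2=26, 15*2=30 -> [2, 12, 26, 30] (max |s|=30)
Stage 6 (CLIP -12 16): clip(2,-12,16)=2, clip(12,-12,16)=12, clip(26,-12,16)=16, clip(30,-12,16)=16 -> [2, 12, 16, 16] (max |s|=16)
Overall max amplitude: 30

Answer: 30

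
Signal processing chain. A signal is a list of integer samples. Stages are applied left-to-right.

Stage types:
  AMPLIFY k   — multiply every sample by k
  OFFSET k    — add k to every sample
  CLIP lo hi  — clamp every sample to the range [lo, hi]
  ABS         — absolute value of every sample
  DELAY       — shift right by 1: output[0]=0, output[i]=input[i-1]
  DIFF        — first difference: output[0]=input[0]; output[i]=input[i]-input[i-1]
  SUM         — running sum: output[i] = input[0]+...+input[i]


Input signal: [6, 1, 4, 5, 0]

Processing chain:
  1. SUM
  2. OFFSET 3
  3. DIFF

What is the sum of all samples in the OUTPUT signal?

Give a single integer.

Input: [6, 1, 4, 5, 0]
Stage 1 (SUM): sum[0..0]=6, sum[0..1]=7, sum[0..2]=11, sum[0..3]=16, sum[0..4]=16 -> [6, 7, 11, 16, 16]
Stage 2 (OFFSET 3): 6+3=9, 7+3=10, 11+3=14, 16+3=19, 16+3=19 -> [9, 10, 14, 19, 19]
Stage 3 (DIFF): s[0]=9, 10-9=1, 14-10=4, 19-14=5, 19-19=0 -> [9, 1, 4, 5, 0]
Output sum: 19

Answer: 19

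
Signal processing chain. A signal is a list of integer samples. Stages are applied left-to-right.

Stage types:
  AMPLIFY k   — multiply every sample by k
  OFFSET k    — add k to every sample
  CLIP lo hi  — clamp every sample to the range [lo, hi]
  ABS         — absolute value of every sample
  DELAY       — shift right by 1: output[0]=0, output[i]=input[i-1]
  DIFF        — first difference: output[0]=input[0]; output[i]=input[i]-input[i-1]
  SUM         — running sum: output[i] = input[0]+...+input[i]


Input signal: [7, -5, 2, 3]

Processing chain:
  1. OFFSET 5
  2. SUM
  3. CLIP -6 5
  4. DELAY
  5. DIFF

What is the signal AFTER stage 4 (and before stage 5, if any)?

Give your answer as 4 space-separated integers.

Input: [7, -5, 2, 3]
Stage 1 (OFFSET 5): 7+5=12, -5+5=0, 2+5=7, 3+5=8 -> [12, 0, 7, 8]
Stage 2 (SUM): sum[0..0]=12, sum[0..1]=12, sum[0..2]=19, sum[0..3]=27 -> [12, 12, 19, 27]
Stage 3 (CLIP -6 5): clip(12,-6,5)=5, clip(12,-6,5)=5, clip(19,-6,5)=5, clip(27,-6,5)=5 -> [5, 5, 5, 5]
Stage 4 (DELAY): [0, 5, 5, 5] = [0, 5, 5, 5] -> [0, 5, 5, 5]

Answer: 0 5 5 5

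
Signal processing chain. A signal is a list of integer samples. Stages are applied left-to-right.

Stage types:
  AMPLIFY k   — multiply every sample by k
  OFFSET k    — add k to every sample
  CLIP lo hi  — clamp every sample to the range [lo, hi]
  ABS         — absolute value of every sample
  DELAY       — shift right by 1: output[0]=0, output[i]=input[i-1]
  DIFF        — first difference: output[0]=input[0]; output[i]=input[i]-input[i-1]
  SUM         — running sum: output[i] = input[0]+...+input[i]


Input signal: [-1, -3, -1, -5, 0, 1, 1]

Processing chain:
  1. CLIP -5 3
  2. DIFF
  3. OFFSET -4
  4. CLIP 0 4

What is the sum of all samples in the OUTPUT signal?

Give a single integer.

Input: [-1, -3, -1, -5, 0, 1, 1]
Stage 1 (CLIP -5 3): clip(-1,-5,3)=-1, clip(-3,-5,3)=-3, clip(-1,-5,3)=-1, clip(-5,-5,3)=-5, clip(0,-5,3)=0, clip(1,-5,3)=1, clip(1,-5,3)=1 -> [-1, -3, -1, -5, 0, 1, 1]
Stage 2 (DIFF): s[0]=-1, -3--1=-2, -1--3=2, -5--1=-4, 0--5=5, 1-0=1, 1-1=0 -> [-1, -2, 2, -4, 5, 1, 0]
Stage 3 (OFFSET -4): -1+-4=-5, -2+-4=-6, 2+-4=-2, -4+-4=-8, 5+-4=1, 1+-4=-3, 0+-4=-4 -> [-5, -6, -2, -8, 1, -3, -4]
Stage 4 (CLIP 0 4): clip(-5,0,4)=0, clip(-6,0,4)=0, clip(-2,0,4)=0, clip(-8,0,4)=0, clip(1,0,4)=1, clip(-3,0,4)=0, clip(-4,0,4)=0 -> [0, 0, 0, 0, 1, 0, 0]
Output sum: 1

Answer: 1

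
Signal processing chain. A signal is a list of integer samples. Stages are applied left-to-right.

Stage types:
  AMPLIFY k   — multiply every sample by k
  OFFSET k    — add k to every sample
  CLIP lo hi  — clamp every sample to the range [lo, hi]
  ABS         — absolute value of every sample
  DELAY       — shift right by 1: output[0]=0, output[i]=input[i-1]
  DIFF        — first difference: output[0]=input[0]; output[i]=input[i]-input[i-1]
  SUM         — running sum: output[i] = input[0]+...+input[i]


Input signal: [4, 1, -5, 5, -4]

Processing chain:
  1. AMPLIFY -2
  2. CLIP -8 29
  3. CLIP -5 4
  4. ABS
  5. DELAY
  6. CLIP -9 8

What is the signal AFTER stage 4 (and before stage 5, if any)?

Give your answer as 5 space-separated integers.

Answer: 5 2 4 5 4

Derivation:
Input: [4, 1, -5, 5, -4]
Stage 1 (AMPLIFY -2): 4*-2=-8, 1*-2=-2, -5*-2=10, 5*-2=-10, -4*-2=8 -> [-8, -2, 10, -10, 8]
Stage 2 (CLIP -8 29): clip(-8,-8,29)=-8, clip(-2,-8,29)=-2, clip(10,-8,29)=10, clip(-10,-8,29)=-8, clip(8,-8,29)=8 -> [-8, -2, 10, -8, 8]
Stage 3 (CLIP -5 4): clip(-8,-5,4)=-5, clip(-2,-5,4)=-2, clip(10,-5,4)=4, clip(-8,-5,4)=-5, clip(8,-5,4)=4 -> [-5, -2, 4, -5, 4]
Stage 4 (ABS): |-5|=5, |-2|=2, |4|=4, |-5|=5, |4|=4 -> [5, 2, 4, 5, 4]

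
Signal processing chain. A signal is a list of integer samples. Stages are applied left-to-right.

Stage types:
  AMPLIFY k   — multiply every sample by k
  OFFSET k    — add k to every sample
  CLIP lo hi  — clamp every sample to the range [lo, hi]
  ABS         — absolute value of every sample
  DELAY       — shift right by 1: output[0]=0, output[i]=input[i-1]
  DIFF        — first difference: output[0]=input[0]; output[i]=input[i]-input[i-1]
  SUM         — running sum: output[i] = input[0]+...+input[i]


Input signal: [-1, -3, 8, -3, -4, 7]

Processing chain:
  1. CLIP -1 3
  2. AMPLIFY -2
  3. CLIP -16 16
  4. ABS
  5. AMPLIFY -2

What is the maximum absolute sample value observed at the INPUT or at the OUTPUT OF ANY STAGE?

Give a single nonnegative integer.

Input: [-1, -3, 8, -3, -4, 7] (max |s|=8)
Stage 1 (CLIP -1 3): clip(-1,-1,3)=-1, clip(-3,-1,3)=-1, clip(8,-1,3)=3, clip(-3,-1,3)=-1, clip(-4,-1,3)=-1, clip(7,-1,3)=3 -> [-1, -1, 3, -1, -1, 3] (max |s|=3)
Stage 2 (AMPLIFY -2): -1*-2=2, -1*-2=2, 3*-2=-6, -1*-2=2, -1*-2=2, 3*-2=-6 -> [2, 2, -6, 2, 2, -6] (max |s|=6)
Stage 3 (CLIP -16 16): clip(2,-16,16)=2, clip(2,-16,16)=2, clip(-6,-16,16)=-6, clip(2,-16,16)=2, clip(2,-16,16)=2, clip(-6,-16,16)=-6 -> [2, 2, -6, 2, 2, -6] (max |s|=6)
Stage 4 (ABS): |2|=2, |2|=2, |-6|=6, |2|=2, |2|=2, |-6|=6 -> [2, 2, 6, 2, 2, 6] (max |s|=6)
Stage 5 (AMPLIFY -2): 2*-2=-4, 2*-2=-4, 6*-2=-12, 2*-2=-4, 2*-2=-4, 6*-2=-12 -> [-4, -4, -12, -4, -4, -12] (max |s|=12)
Overall max amplitude: 12

Answer: 12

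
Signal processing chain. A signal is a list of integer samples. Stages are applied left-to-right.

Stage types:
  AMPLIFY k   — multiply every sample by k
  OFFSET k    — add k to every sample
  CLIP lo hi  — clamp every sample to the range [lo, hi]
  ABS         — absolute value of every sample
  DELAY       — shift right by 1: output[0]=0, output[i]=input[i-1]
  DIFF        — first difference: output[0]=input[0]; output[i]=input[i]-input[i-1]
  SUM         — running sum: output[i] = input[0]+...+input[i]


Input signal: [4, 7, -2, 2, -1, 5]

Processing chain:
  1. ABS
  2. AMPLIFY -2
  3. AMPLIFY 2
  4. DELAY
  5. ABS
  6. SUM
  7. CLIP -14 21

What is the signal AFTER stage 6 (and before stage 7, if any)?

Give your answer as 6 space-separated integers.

Answer: 0 16 44 52 60 64

Derivation:
Input: [4, 7, -2, 2, -1, 5]
Stage 1 (ABS): |4|=4, |7|=7, |-2|=2, |2|=2, |-1|=1, |5|=5 -> [4, 7, 2, 2, 1, 5]
Stage 2 (AMPLIFY -2): 4*-2=-8, 7*-2=-14, 2*-2=-4, 2*-2=-4, 1*-2=-2, 5*-2=-10 -> [-8, -14, -4, -4, -2, -10]
Stage 3 (AMPLIFY 2): -8*2=-16, -14*2=-28, -4*2=-8, -4*2=-8, -2*2=-4, -10*2=-20 -> [-16, -28, -8, -8, -4, -20]
Stage 4 (DELAY): [0, -16, -28, -8, -8, -4] = [0, -16, -28, -8, -8, -4] -> [0, -16, -28, -8, -8, -4]
Stage 5 (ABS): |0|=0, |-16|=16, |-28|=28, |-8|=8, |-8|=8, |-4|=4 -> [0, 16, 28, 8, 8, 4]
Stage 6 (SUM): sum[0..0]=0, sum[0..1]=16, sum[0..2]=44, sum[0..3]=52, sum[0..4]=60, sum[0..5]=64 -> [0, 16, 44, 52, 60, 64]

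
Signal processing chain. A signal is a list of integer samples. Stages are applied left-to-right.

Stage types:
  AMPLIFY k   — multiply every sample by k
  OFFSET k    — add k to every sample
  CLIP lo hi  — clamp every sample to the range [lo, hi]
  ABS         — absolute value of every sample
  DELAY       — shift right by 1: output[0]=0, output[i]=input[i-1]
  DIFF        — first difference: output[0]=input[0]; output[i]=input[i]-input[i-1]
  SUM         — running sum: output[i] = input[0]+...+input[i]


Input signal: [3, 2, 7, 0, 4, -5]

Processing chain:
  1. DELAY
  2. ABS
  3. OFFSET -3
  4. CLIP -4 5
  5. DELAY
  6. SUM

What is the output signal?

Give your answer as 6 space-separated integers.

Input: [3, 2, 7, 0, 4, -5]
Stage 1 (DELAY): [0, 3, 2, 7, 0, 4] = [0, 3, 2, 7, 0, 4] -> [0, 3, 2, 7, 0, 4]
Stage 2 (ABS): |0|=0, |3|=3, |2|=2, |7|=7, |0|=0, |4|=4 -> [0, 3, 2, 7, 0, 4]
Stage 3 (OFFSET -3): 0+-3=-3, 3+-3=0, 2+-3=-1, 7+-3=4, 0+-3=-3, 4+-3=1 -> [-3, 0, -1, 4, -3, 1]
Stage 4 (CLIP -4 5): clip(-3,-4,5)=-3, clip(0,-4,5)=0, clip(-1,-4,5)=-1, clip(4,-4,5)=4, clip(-3,-4,5)=-3, clip(1,-4,5)=1 -> [-3, 0, -1, 4, -3, 1]
Stage 5 (DELAY): [0, -3, 0, -1, 4, -3] = [0, -3, 0, -1, 4, -3] -> [0, -3, 0, -1, 4, -3]
Stage 6 (SUM): sum[0..0]=0, sum[0..1]=-3, sum[0..2]=-3, sum[0..3]=-4, sum[0..4]=0, sum[0..5]=-3 -> [0, -3, -3, -4, 0, -3]

Answer: 0 -3 -3 -4 0 -3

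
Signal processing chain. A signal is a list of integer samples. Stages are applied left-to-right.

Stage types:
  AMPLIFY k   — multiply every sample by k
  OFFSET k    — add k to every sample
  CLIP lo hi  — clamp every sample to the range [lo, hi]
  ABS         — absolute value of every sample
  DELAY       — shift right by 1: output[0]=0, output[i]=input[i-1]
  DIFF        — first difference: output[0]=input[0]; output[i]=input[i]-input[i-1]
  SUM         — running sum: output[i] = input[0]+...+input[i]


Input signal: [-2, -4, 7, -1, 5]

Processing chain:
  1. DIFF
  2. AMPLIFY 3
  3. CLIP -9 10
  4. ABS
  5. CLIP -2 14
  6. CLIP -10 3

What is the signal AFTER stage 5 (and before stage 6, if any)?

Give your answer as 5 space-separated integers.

Answer: 6 6 10 9 10

Derivation:
Input: [-2, -4, 7, -1, 5]
Stage 1 (DIFF): s[0]=-2, -4--2=-2, 7--4=11, -1-7=-8, 5--1=6 -> [-2, -2, 11, -8, 6]
Stage 2 (AMPLIFY 3): -2*3=-6, -2*3=-6, 11*3=33, -8*3=-24, 6*3=18 -> [-6, -6, 33, -24, 18]
Stage 3 (CLIP -9 10): clip(-6,-9,10)=-6, clip(-6,-9,10)=-6, clip(33,-9,10)=10, clip(-24,-9,10)=-9, clip(18,-9,10)=10 -> [-6, -6, 10, -9, 10]
Stage 4 (ABS): |-6|=6, |-6|=6, |10|=10, |-9|=9, |10|=10 -> [6, 6, 10, 9, 10]
Stage 5 (CLIP -2 14): clip(6,-2,14)=6, clip(6,-2,14)=6, clip(10,-2,14)=10, clip(9,-2,14)=9, clip(10,-2,14)=10 -> [6, 6, 10, 9, 10]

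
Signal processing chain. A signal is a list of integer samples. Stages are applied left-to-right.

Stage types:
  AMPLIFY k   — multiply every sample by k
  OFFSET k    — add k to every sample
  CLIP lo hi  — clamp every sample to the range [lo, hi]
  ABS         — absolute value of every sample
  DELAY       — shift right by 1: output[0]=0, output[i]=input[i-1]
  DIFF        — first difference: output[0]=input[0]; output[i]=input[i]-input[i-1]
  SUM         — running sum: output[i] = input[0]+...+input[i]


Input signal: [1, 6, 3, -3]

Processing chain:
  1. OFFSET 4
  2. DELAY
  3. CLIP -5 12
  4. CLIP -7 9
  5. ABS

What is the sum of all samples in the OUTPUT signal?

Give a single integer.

Answer: 21

Derivation:
Input: [1, 6, 3, -3]
Stage 1 (OFFSET 4): 1+4=5, 6+4=10, 3+4=7, -3+4=1 -> [5, 10, 7, 1]
Stage 2 (DELAY): [0, 5, 10, 7] = [0, 5, 10, 7] -> [0, 5, 10, 7]
Stage 3 (CLIP -5 12): clip(0,-5,12)=0, clip(5,-5,12)=5, clip(10,-5,12)=10, clip(7,-5,12)=7 -> [0, 5, 10, 7]
Stage 4 (CLIP -7 9): clip(0,-7,9)=0, clip(5,-7,9)=5, clip(10,-7,9)=9, clip(7,-7,9)=7 -> [0, 5, 9, 7]
Stage 5 (ABS): |0|=0, |5|=5, |9|=9, |7|=7 -> [0, 5, 9, 7]
Output sum: 21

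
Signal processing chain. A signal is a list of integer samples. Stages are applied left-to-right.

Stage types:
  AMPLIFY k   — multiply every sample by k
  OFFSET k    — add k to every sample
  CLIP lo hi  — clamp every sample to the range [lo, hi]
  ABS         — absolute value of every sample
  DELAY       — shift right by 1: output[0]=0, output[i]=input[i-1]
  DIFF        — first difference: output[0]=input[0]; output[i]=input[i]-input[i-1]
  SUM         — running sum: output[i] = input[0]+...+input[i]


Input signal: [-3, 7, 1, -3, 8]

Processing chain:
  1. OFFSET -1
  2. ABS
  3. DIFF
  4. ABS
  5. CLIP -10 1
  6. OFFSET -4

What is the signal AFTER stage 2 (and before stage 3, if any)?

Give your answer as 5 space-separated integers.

Input: [-3, 7, 1, -3, 8]
Stage 1 (OFFSET -1): -3+-1=-4, 7+-1=6, 1+-1=0, -3+-1=-4, 8+-1=7 -> [-4, 6, 0, -4, 7]
Stage 2 (ABS): |-4|=4, |6|=6, |0|=0, |-4|=4, |7|=7 -> [4, 6, 0, 4, 7]

Answer: 4 6 0 4 7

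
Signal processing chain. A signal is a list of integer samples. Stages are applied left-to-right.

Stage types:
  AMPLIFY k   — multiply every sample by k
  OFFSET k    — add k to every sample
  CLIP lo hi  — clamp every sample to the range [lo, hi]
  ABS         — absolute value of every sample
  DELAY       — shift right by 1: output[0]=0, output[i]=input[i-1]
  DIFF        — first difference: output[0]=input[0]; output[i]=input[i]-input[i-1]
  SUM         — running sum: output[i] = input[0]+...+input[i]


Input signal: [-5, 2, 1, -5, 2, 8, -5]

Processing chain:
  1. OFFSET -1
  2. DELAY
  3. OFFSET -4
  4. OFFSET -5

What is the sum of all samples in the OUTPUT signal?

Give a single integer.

Input: [-5, 2, 1, -5, 2, 8, -5]
Stage 1 (OFFSET -1): -5+-1=-6, 2+-1=1, 1+-1=0, -5+-1=-6, 2+-1=1, 8+-1=7, -5+-1=-6 -> [-6, 1, 0, -6, 1, 7, -6]
Stage 2 (DELAY): [0, -6, 1, 0, -6, 1, 7] = [0, -6, 1, 0, -6, 1, 7] -> [0, -6, 1, 0, -6, 1, 7]
Stage 3 (OFFSET -4): 0+-4=-4, -6+-4=-10, 1+-4=-3, 0+-4=-4, -6+-4=-10, 1+-4=-3, 7+-4=3 -> [-4, -10, -3, -4, -10, -3, 3]
Stage 4 (OFFSET -5): -4+-5=-9, -10+-5=-15, -3+-5=-8, -4+-5=-9, -10+-5=-15, -3+-5=-8, 3+-5=-2 -> [-9, -15, -8, -9, -15, -8, -2]
Output sum: -66

Answer: -66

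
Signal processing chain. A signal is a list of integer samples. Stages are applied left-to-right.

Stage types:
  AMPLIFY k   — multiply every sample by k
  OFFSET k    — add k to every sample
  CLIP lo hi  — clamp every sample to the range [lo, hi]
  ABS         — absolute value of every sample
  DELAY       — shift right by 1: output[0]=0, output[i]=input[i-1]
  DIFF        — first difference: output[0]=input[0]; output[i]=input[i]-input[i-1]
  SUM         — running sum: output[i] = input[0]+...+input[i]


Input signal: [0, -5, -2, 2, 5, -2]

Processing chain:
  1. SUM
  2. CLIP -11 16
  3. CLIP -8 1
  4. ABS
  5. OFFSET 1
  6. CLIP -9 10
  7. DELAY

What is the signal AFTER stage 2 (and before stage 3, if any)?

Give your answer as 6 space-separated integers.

Input: [0, -5, -2, 2, 5, -2]
Stage 1 (SUM): sum[0..0]=0, sum[0..1]=-5, sum[0..2]=-7, sum[0..3]=-5, sum[0..4]=0, sum[0..5]=-2 -> [0, -5, -7, -5, 0, -2]
Stage 2 (CLIP -11 16): clip(0,-11,16)=0, clip(-5,-11,16)=-5, clip(-7,-11,16)=-7, clip(-5,-11,16)=-5, clip(0,-11,16)=0, clip(-2,-11,16)=-2 -> [0, -5, -7, -5, 0, -2]

Answer: 0 -5 -7 -5 0 -2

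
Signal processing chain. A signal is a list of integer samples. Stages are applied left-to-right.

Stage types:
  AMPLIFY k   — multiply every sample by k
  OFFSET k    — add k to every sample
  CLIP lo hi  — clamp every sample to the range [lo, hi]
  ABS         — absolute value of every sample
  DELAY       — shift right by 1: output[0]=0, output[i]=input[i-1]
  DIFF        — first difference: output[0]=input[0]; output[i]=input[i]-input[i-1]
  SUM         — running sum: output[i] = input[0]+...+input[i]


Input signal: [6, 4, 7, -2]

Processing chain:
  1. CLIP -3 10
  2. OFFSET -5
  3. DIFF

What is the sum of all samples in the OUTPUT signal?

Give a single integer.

Input: [6, 4, 7, -2]
Stage 1 (CLIP -3 10): clip(6,-3,10)=6, clip(4,-3,10)=4, clip(7,-3,10)=7, clip(-2,-3,10)=-2 -> [6, 4, 7, -2]
Stage 2 (OFFSET -5): 6+-5=1, 4+-5=-1, 7+-5=2, -2+-5=-7 -> [1, -1, 2, -7]
Stage 3 (DIFF): s[0]=1, -1-1=-2, 2--1=3, -7-2=-9 -> [1, -2, 3, -9]
Output sum: -7

Answer: -7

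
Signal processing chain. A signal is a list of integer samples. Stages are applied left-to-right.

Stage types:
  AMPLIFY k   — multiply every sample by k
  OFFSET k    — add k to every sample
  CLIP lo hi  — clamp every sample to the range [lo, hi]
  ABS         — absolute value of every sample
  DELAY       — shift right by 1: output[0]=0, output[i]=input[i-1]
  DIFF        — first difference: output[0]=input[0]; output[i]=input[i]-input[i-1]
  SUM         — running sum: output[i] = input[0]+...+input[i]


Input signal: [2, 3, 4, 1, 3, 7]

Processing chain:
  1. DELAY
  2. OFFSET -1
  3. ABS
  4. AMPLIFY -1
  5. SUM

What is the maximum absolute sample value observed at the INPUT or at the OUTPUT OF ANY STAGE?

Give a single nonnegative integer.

Answer: 9

Derivation:
Input: [2, 3, 4, 1, 3, 7] (max |s|=7)
Stage 1 (DELAY): [0, 2, 3, 4, 1, 3] = [0, 2, 3, 4, 1, 3] -> [0, 2, 3, 4, 1, 3] (max |s|=4)
Stage 2 (OFFSET -1): 0+-1=-1, 2+-1=1, 3+-1=2, 4+-1=3, 1+-1=0, 3+-1=2 -> [-1, 1, 2, 3, 0, 2] (max |s|=3)
Stage 3 (ABS): |-1|=1, |1|=1, |2|=2, |3|=3, |0|=0, |2|=2 -> [1, 1, 2, 3, 0, 2] (max |s|=3)
Stage 4 (AMPLIFY -1): 1*-1=-1, 1*-1=-1, 2*-1=-2, 3*-1=-3, 0*-1=0, 2*-1=-2 -> [-1, -1, -2, -3, 0, -2] (max |s|=3)
Stage 5 (SUM): sum[0..0]=-1, sum[0..1]=-2, sum[0..2]=-4, sum[0..3]=-7, sum[0..4]=-7, sum[0..5]=-9 -> [-1, -2, -4, -7, -7, -9] (max |s|=9)
Overall max amplitude: 9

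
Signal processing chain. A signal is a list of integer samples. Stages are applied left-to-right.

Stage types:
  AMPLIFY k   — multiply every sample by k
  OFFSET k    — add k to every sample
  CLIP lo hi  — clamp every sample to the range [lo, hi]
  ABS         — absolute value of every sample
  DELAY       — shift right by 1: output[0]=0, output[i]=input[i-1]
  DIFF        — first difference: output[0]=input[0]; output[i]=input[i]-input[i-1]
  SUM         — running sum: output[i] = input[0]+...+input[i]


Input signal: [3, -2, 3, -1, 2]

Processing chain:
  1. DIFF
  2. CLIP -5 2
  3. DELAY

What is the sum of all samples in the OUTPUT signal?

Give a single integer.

Input: [3, -2, 3, -1, 2]
Stage 1 (DIFF): s[0]=3, -2-3=-5, 3--2=5, -1-3=-4, 2--1=3 -> [3, -5, 5, -4, 3]
Stage 2 (CLIP -5 2): clip(3,-5,2)=2, clip(-5,-5,2)=-5, clip(5,-5,2)=2, clip(-4,-5,2)=-4, clip(3,-5,2)=2 -> [2, -5, 2, -4, 2]
Stage 3 (DELAY): [0, 2, -5, 2, -4] = [0, 2, -5, 2, -4] -> [0, 2, -5, 2, -4]
Output sum: -5

Answer: -5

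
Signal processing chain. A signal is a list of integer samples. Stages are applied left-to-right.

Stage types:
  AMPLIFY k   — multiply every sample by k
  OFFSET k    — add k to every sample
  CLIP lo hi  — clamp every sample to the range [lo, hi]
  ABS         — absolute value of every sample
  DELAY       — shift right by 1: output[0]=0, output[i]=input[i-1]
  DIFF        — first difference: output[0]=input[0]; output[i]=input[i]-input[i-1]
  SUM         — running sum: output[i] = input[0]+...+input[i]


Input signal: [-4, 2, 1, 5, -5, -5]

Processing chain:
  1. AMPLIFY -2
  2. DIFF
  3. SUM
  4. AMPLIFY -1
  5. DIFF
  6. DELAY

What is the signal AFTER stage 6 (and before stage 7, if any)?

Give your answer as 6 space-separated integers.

Answer: 0 -8 12 -2 8 -20

Derivation:
Input: [-4, 2, 1, 5, -5, -5]
Stage 1 (AMPLIFY -2): -4*-2=8, 2*-2=-4, 1*-2=-2, 5*-2=-10, -5*-2=10, -5*-2=10 -> [8, -4, -2, -10, 10, 10]
Stage 2 (DIFF): s[0]=8, -4-8=-12, -2--4=2, -10--2=-8, 10--10=20, 10-10=0 -> [8, -12, 2, -8, 20, 0]
Stage 3 (SUM): sum[0..0]=8, sum[0..1]=-4, sum[0..2]=-2, sum[0..3]=-10, sum[0..4]=10, sum[0..5]=10 -> [8, -4, -2, -10, 10, 10]
Stage 4 (AMPLIFY -1): 8*-1=-8, -4*-1=4, -2*-1=2, -10*-1=10, 10*-1=-10, 10*-1=-10 -> [-8, 4, 2, 10, -10, -10]
Stage 5 (DIFF): s[0]=-8, 4--8=12, 2-4=-2, 10-2=8, -10-10=-20, -10--10=0 -> [-8, 12, -2, 8, -20, 0]
Stage 6 (DELAY): [0, -8, 12, -2, 8, -20] = [0, -8, 12, -2, 8, -20] -> [0, -8, 12, -2, 8, -20]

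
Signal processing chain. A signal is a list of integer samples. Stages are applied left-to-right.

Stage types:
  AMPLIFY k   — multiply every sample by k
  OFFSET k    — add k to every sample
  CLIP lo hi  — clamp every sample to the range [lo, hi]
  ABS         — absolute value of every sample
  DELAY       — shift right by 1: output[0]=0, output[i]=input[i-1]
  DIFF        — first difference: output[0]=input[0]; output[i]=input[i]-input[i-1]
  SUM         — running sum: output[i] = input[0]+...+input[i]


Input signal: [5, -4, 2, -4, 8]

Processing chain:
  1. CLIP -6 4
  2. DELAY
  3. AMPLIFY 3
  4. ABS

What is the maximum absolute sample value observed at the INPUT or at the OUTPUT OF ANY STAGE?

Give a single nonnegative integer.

Answer: 12

Derivation:
Input: [5, -4, 2, -4, 8] (max |s|=8)
Stage 1 (CLIP -6 4): clip(5,-6,4)=4, clip(-4,-6,4)=-4, clip(2,-6,4)=2, clip(-4,-6,4)=-4, clip(8,-6,4)=4 -> [4, -4, 2, -4, 4] (max |s|=4)
Stage 2 (DELAY): [0, 4, -4, 2, -4] = [0, 4, -4, 2, -4] -> [0, 4, -4, 2, -4] (max |s|=4)
Stage 3 (AMPLIFY 3): 0*3=0, 4*3=12, -4*3=-12, 2*3=6, -4*3=-12 -> [0, 12, -12, 6, -12] (max |s|=12)
Stage 4 (ABS): |0|=0, |12|=12, |-12|=12, |6|=6, |-12|=12 -> [0, 12, 12, 6, 12] (max |s|=12)
Overall max amplitude: 12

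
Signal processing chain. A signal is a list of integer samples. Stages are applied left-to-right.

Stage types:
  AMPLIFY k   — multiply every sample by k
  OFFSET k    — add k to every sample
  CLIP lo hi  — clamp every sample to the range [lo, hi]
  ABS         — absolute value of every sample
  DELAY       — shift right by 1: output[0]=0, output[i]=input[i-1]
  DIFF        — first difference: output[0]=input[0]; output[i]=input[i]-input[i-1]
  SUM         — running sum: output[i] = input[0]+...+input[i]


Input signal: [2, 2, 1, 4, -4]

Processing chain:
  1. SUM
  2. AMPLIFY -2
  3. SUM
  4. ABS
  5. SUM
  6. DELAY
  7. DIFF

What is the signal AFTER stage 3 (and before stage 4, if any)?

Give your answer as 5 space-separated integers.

Input: [2, 2, 1, 4, -4]
Stage 1 (SUM): sum[0..0]=2, sum[0..1]=4, sum[0..2]=5, sum[0..3]=9, sum[0..4]=5 -> [2, 4, 5, 9, 5]
Stage 2 (AMPLIFY -2): 2*-2=-4, 4*-2=-8, 5*-2=-10, 9*-2=-18, 5*-2=-10 -> [-4, -8, -10, -18, -10]
Stage 3 (SUM): sum[0..0]=-4, sum[0..1]=-12, sum[0..2]=-22, sum[0..3]=-40, sum[0..4]=-50 -> [-4, -12, -22, -40, -50]

Answer: -4 -12 -22 -40 -50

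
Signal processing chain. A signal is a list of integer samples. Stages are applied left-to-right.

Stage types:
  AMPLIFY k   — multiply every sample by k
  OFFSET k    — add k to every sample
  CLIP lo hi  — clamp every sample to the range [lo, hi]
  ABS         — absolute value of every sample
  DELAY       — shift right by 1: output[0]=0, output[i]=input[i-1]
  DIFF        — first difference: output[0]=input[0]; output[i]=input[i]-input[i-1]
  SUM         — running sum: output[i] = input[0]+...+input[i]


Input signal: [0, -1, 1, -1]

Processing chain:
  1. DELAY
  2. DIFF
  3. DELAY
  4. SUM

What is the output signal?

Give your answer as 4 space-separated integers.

Answer: 0 0 0 -1

Derivation:
Input: [0, -1, 1, -1]
Stage 1 (DELAY): [0, 0, -1, 1] = [0, 0, -1, 1] -> [0, 0, -1, 1]
Stage 2 (DIFF): s[0]=0, 0-0=0, -1-0=-1, 1--1=2 -> [0, 0, -1, 2]
Stage 3 (DELAY): [0, 0, 0, -1] = [0, 0, 0, -1] -> [0, 0, 0, -1]
Stage 4 (SUM): sum[0..0]=0, sum[0..1]=0, sum[0..2]=0, sum[0..3]=-1 -> [0, 0, 0, -1]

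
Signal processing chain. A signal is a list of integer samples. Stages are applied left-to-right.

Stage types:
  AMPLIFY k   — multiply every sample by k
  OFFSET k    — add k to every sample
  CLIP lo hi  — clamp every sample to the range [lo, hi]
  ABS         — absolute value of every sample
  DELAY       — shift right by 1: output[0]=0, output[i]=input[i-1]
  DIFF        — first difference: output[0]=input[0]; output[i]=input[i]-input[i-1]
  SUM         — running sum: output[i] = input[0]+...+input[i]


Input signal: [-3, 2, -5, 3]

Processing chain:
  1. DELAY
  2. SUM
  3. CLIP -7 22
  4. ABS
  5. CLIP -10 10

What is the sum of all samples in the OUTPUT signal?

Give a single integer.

Input: [-3, 2, -5, 3]
Stage 1 (DELAY): [0, -3, 2, -5] = [0, -3, 2, -5] -> [0, -3, 2, -5]
Stage 2 (SUM): sum[0..0]=0, sum[0..1]=-3, sum[0..2]=-1, sum[0..3]=-6 -> [0, -3, -1, -6]
Stage 3 (CLIP -7 22): clip(0,-7,22)=0, clip(-3,-7,22)=-3, clip(-1,-7,22)=-1, clip(-6,-7,22)=-6 -> [0, -3, -1, -6]
Stage 4 (ABS): |0|=0, |-3|=3, |-1|=1, |-6|=6 -> [0, 3, 1, 6]
Stage 5 (CLIP -10 10): clip(0,-10,10)=0, clip(3,-10,10)=3, clip(1,-10,10)=1, clip(6,-10,10)=6 -> [0, 3, 1, 6]
Output sum: 10

Answer: 10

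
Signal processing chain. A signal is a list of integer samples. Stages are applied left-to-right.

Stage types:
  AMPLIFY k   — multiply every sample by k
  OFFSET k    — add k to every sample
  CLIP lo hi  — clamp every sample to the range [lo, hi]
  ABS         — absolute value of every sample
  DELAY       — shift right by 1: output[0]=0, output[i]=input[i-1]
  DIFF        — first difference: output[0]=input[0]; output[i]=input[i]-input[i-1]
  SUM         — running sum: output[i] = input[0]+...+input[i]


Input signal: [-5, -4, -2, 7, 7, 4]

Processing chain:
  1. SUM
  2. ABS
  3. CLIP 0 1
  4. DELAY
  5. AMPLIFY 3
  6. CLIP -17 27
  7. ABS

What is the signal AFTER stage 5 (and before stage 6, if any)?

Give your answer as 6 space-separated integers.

Answer: 0 3 3 3 3 3

Derivation:
Input: [-5, -4, -2, 7, 7, 4]
Stage 1 (SUM): sum[0..0]=-5, sum[0..1]=-9, sum[0..2]=-11, sum[0..3]=-4, sum[0..4]=3, sum[0..5]=7 -> [-5, -9, -11, -4, 3, 7]
Stage 2 (ABS): |-5|=5, |-9|=9, |-11|=11, |-4|=4, |3|=3, |7|=7 -> [5, 9, 11, 4, 3, 7]
Stage 3 (CLIP 0 1): clip(5,0,1)=1, clip(9,0,1)=1, clip(11,0,1)=1, clip(4,0,1)=1, clip(3,0,1)=1, clip(7,0,1)=1 -> [1, 1, 1, 1, 1, 1]
Stage 4 (DELAY): [0, 1, 1, 1, 1, 1] = [0, 1, 1, 1, 1, 1] -> [0, 1, 1, 1, 1, 1]
Stage 5 (AMPLIFY 3): 0*3=0, 1*3=3, 1*3=3, 1*3=3, 1*3=3, 1*3=3 -> [0, 3, 3, 3, 3, 3]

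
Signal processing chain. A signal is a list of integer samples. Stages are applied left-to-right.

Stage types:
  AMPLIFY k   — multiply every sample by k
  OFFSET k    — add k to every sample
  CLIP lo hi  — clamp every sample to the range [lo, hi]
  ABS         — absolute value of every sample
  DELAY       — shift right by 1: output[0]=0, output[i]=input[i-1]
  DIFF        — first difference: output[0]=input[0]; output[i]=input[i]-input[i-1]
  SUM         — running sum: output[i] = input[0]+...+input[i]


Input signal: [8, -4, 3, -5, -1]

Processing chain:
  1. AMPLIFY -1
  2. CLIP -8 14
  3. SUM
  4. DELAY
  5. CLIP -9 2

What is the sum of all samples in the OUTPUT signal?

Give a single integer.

Input: [8, -4, 3, -5, -1]
Stage 1 (AMPLIFY -1): 8*-1=-8, -4*-1=4, 3*-1=-3, -5*-1=5, -1*-1=1 -> [-8, 4, -3, 5, 1]
Stage 2 (CLIP -8 14): clip(-8,-8,14)=-8, clip(4,-8,14)=4, clip(-3,-8,14)=-3, clip(5,-8,14)=5, clip(1,-8,14)=1 -> [-8, 4, -3, 5, 1]
Stage 3 (SUM): sum[0..0]=-8, sum[0..1]=-4, sum[0..2]=-7, sum[0..3]=-2, sum[0..4]=-1 -> [-8, -4, -7, -2, -1]
Stage 4 (DELAY): [0, -8, -4, -7, -2] = [0, -8, -4, -7, -2] -> [0, -8, -4, -7, -2]
Stage 5 (CLIP -9 2): clip(0,-9,2)=0, clip(-8,-9,2)=-8, clip(-4,-9,2)=-4, clip(-7,-9,2)=-7, clip(-2,-9,2)=-2 -> [0, -8, -4, -7, -2]
Output sum: -21

Answer: -21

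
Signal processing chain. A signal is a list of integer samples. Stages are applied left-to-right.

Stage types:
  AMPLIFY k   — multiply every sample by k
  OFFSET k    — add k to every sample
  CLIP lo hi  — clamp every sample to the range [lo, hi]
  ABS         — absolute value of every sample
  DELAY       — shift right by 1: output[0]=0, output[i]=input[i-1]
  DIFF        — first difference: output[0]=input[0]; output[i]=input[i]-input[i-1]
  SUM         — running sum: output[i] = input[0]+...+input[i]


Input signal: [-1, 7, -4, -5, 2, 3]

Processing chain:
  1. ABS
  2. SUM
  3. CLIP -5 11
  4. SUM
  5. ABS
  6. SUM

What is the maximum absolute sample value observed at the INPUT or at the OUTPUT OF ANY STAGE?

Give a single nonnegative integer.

Input: [-1, 7, -4, -5, 2, 3] (max |s|=7)
Stage 1 (ABS): |-1|=1, |7|=7, |-4|=4, |-5|=5, |2|=2, |3|=3 -> [1, 7, 4, 5, 2, 3] (max |s|=7)
Stage 2 (SUM): sum[0..0]=1, sum[0..1]=8, sum[0..2]=12, sum[0..3]=17, sum[0..4]=19, sum[0..5]=22 -> [1, 8, 12, 17, 19, 22] (max |s|=22)
Stage 3 (CLIP -5 11): clip(1,-5,11)=1, clip(8,-5,11)=8, clip(12,-5,11)=11, clip(17,-5,11)=11, clip(19,-5,11)=11, clip(22,-5,11)=11 -> [1, 8, 11, 11, 11, 11] (max |s|=11)
Stage 4 (SUM): sum[0..0]=1, sum[0..1]=9, sum[0..2]=20, sum[0..3]=31, sum[0..4]=42, sum[0..5]=53 -> [1, 9, 20, 31, 42, 53] (max |s|=53)
Stage 5 (ABS): |1|=1, |9|=9, |20|=20, |31|=31, |42|=42, |53|=53 -> [1, 9, 20, 31, 42, 53] (max |s|=53)
Stage 6 (SUM): sum[0..0]=1, sum[0..1]=10, sum[0..2]=30, sum[0..3]=61, sum[0..4]=103, sum[0..5]=156 -> [1, 10, 30, 61, 103, 156] (max |s|=156)
Overall max amplitude: 156

Answer: 156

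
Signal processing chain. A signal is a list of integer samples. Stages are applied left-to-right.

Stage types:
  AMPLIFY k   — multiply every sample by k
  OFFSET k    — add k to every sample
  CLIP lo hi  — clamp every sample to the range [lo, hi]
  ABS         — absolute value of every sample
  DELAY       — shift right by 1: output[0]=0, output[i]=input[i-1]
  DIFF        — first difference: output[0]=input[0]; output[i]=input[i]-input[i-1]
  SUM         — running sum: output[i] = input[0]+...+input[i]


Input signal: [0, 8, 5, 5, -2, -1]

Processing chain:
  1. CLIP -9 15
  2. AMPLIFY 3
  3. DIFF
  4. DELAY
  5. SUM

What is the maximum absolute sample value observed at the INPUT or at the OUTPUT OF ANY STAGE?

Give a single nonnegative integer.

Answer: 24

Derivation:
Input: [0, 8, 5, 5, -2, -1] (max |s|=8)
Stage 1 (CLIP -9 15): clip(0,-9,15)=0, clip(8,-9,15)=8, clip(5,-9,15)=5, clip(5,-9,15)=5, clip(-2,-9,15)=-2, clip(-1,-9,15)=-1 -> [0, 8, 5, 5, -2, -1] (max |s|=8)
Stage 2 (AMPLIFY 3): 0*3=0, 8*3=24, 5*3=15, 5*3=15, -2*3=-6, -1*3=-3 -> [0, 24, 15, 15, -6, -3] (max |s|=24)
Stage 3 (DIFF): s[0]=0, 24-0=24, 15-24=-9, 15-15=0, -6-15=-21, -3--6=3 -> [0, 24, -9, 0, -21, 3] (max |s|=24)
Stage 4 (DELAY): [0, 0, 24, -9, 0, -21] = [0, 0, 24, -9, 0, -21] -> [0, 0, 24, -9, 0, -21] (max |s|=24)
Stage 5 (SUM): sum[0..0]=0, sum[0..1]=0, sum[0..2]=24, sum[0..3]=15, sum[0..4]=15, sum[0..5]=-6 -> [0, 0, 24, 15, 15, -6] (max |s|=24)
Overall max amplitude: 24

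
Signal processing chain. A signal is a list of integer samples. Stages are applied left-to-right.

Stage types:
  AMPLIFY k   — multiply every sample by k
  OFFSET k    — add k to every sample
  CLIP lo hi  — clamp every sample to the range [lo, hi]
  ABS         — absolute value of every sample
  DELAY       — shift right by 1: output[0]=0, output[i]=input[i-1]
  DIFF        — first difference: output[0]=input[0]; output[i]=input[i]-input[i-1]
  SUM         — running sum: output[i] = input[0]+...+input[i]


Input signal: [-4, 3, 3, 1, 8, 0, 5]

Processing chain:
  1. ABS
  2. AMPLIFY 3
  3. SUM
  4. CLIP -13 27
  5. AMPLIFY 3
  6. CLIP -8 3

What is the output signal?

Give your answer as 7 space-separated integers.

Answer: 3 3 3 3 3 3 3

Derivation:
Input: [-4, 3, 3, 1, 8, 0, 5]
Stage 1 (ABS): |-4|=4, |3|=3, |3|=3, |1|=1, |8|=8, |0|=0, |5|=5 -> [4, 3, 3, 1, 8, 0, 5]
Stage 2 (AMPLIFY 3): 4*3=12, 3*3=9, 3*3=9, 1*3=3, 8*3=24, 0*3=0, 5*3=15 -> [12, 9, 9, 3, 24, 0, 15]
Stage 3 (SUM): sum[0..0]=12, sum[0..1]=21, sum[0..2]=30, sum[0..3]=33, sum[0..4]=57, sum[0..5]=57, sum[0..6]=72 -> [12, 21, 30, 33, 57, 57, 72]
Stage 4 (CLIP -13 27): clip(12,-13,27)=12, clip(21,-13,27)=21, clip(30,-13,27)=27, clip(33,-13,27)=27, clip(57,-13,27)=27, clip(57,-13,27)=27, clip(72,-13,27)=27 -> [12, 21, 27, 27, 27, 27, 27]
Stage 5 (AMPLIFY 3): 12*3=36, 21*3=63, 27*3=81, 27*3=81, 27*3=81, 27*3=81, 27*3=81 -> [36, 63, 81, 81, 81, 81, 81]
Stage 6 (CLIP -8 3): clip(36,-8,3)=3, clip(63,-8,3)=3, clip(81,-8,3)=3, clip(81,-8,3)=3, clip(81,-8,3)=3, clip(81,-8,3)=3, clip(81,-8,3)=3 -> [3, 3, 3, 3, 3, 3, 3]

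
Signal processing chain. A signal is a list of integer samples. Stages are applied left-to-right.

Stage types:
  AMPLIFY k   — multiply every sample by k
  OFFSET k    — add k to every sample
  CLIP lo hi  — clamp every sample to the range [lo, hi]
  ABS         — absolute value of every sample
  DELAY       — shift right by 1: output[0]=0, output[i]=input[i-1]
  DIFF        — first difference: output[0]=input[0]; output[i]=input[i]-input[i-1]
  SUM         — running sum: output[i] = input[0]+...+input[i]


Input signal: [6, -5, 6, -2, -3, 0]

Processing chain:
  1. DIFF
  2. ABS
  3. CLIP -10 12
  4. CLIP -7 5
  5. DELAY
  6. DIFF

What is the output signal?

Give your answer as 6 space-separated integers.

Input: [6, -5, 6, -2, -3, 0]
Stage 1 (DIFF): s[0]=6, -5-6=-11, 6--5=11, -2-6=-8, -3--2=-1, 0--3=3 -> [6, -11, 11, -8, -1, 3]
Stage 2 (ABS): |6|=6, |-11|=11, |11|=11, |-8|=8, |-1|=1, |3|=3 -> [6, 11, 11, 8, 1, 3]
Stage 3 (CLIP -10 12): clip(6,-10,12)=6, clip(11,-10,12)=11, clip(11,-10,12)=11, clip(8,-10,12)=8, clip(1,-10,12)=1, clip(3,-10,12)=3 -> [6, 11, 11, 8, 1, 3]
Stage 4 (CLIP -7 5): clip(6,-7,5)=5, clip(11,-7,5)=5, clip(11,-7,5)=5, clip(8,-7,5)=5, clip(1,-7,5)=1, clip(3,-7,5)=3 -> [5, 5, 5, 5, 1, 3]
Stage 5 (DELAY): [0, 5, 5, 5, 5, 1] = [0, 5, 5, 5, 5, 1] -> [0, 5, 5, 5, 5, 1]
Stage 6 (DIFF): s[0]=0, 5-0=5, 5-5=0, 5-5=0, 5-5=0, 1-5=-4 -> [0, 5, 0, 0, 0, -4]

Answer: 0 5 0 0 0 -4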